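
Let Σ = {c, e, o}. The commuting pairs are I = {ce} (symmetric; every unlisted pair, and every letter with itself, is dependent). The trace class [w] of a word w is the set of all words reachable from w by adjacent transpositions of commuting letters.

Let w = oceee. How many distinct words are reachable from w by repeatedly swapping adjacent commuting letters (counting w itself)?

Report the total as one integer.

0(o) covers ∅
1(c) covers 0:o
2(e) covers 0:o
3(e) covers 2:e
4(e) covers 3:e
floor of heap: 0:o
completions by unplaced set U, small U first (add the entries for U minus each lowest piece of U):
  |U|=1: {1}:1  {4}:1
  |U|=2: {1,4}:2  {3,4}:1
  |U|=3: {1,3,4}:3  {2,3,4}:1
  start at 0(o): 4

4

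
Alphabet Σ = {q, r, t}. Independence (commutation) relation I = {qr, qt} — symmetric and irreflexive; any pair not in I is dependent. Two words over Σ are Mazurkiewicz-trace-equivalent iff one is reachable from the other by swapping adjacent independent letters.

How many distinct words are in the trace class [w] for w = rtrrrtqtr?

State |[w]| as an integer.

#0=r has no predecessor
#1=t depends on [0:r]
#2=r depends on [1:t]
#3=r depends on [2:r]
#4=r depends on [3:r]
#5=t depends on [4:r]
#6=q has no predecessor
#7=t depends on [5:t]
#8=r depends on [7:t]
sources: [0:r, 6:q]
N(rest) = Σ N(rest − s) over sources s of rest; N(one piece) = 1:
  size 1 → [6]=1  [8]=1
  size 2 → [6,8]=2  [7,8]=1
  size 3 → [5,7,8]=1  [6,7,8]=3
  size 4 → [4,5,7,8]=1  [5,6,7,8]=4
  size 5 → [3,4,5,7,8]=1  [4,5,6,7,8]=5
  size 6 → [2,3,4,5,7,8]=1  [3,4,5,6,7,8]=6
  size 7 → [1,2,3,4,5,7,8]=1  [2,3,4,5,6,7,8]=7
  first=0(r) contributes 8
  first=6(q) contributes 1
|[w]| = 9

9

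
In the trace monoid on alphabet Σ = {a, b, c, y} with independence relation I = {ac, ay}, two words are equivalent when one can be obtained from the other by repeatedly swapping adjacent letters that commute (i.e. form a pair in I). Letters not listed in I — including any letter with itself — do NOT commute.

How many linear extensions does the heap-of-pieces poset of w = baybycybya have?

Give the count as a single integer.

piece 0:b — minimal
piece 1:a rests on {0:b}
piece 2:y rests on {0:b}
piece 3:b rests on {1:a, 2:y}
piece 4:y rests on {3:b}
piece 5:c rests on {4:y}
piece 6:y rests on {5:c}
piece 7:b rests on {6:y}
piece 8:y rests on {7:b}
piece 9:a rests on {7:b}
minimal pieces: {0:b}
ways to finish when only these pieces remain (= sum over removing one remaining piece with nothing left below it):
  1 left: {8}→1  {9}→1
  2 left: {8,9}→2
  3 left: {7,8,9}→2
  4 left: {6,7,8,9}→2
  5 left: {5,6,7,8,9}→2
  6 left: {4,5,6,7,8,9}→2
  7 left: {3,4,5,6,7,8,9}→2
  8 left: {1,3,4,5,6,7,8,9}→2  {2,3,4,5,6,7,8,9}→2
  placing 0:b first → 4 extensions

4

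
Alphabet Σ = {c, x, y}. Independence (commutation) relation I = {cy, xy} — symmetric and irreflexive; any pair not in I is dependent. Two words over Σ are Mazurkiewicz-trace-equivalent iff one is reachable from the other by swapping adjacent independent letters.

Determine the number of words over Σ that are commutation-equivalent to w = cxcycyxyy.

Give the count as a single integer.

126

piece 0:c — minimal
piece 1:x rests on {0:c}
piece 2:c rests on {1:x}
piece 3:y — minimal
piece 4:c rests on {2:c}
piece 5:y rests on {3:y}
piece 6:x rests on {4:c}
piece 7:y rests on {5:y}
piece 8:y rests on {7:y}
minimal pieces: {0:c, 3:y}
ways to finish when only these pieces remain (= sum over removing one remaining piece with nothing left below it):
  1 left: {6}→1  {8}→1
  2 left: {4,6}→1  {6,8}→2  {7,8}→1
  3 left: {2,4,6}→1  {4,6,8}→3  {5,7,8}→1  {6,7,8}→3
  4 left: {1,2,4,6}→1  {2,4,6,8}→4  {3,5,7,8}→1  {4,6,7,8}→6  {5,6,7,8}→4
  5 left: {0,1,2,4,6}→1  {1,2,4,6,8}→5  {2,4,6,7,8}→10  {3,5,6,7,8}→5  {4,5,6,7,8}→10
  6 left: {0,1,2,4,6,8}→6  {1,2,4,6,7,8}→15  {2,4,5,6,7,8}→20  {3,4,5,6,7,8}→15
  7 left: {0,1,2,4,6,7,8}→21  {1,2,4,5,6,7,8}→35  {2,3,4,5,6,7,8}→35
  placing 0:c first → 70 extensions
  placing 3:y first → 56 extensions
total linear extensions = 126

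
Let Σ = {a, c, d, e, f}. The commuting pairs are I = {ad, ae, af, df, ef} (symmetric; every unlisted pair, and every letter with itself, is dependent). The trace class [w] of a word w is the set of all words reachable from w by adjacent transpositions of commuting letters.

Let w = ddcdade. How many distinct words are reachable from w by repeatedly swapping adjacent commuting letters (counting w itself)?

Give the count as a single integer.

4

0(d) covers ∅
1(d) covers 0:d
2(c) covers 1:d
3(d) covers 2:c
4(a) covers 2:c
5(d) covers 3:d
6(e) covers 5:d
floor of heap: 0:d
completions by unplaced set U, small U first (add the entries for U minus each lowest piece of U):
  |U|=1: {4}:1  {6}:1
  |U|=2: {4,6}:2  {5,6}:1
  |U|=3: {3,5,6}:1  {4,5,6}:3
  |U|=4: {3,4,5,6}:4
  |U|=5: {2,3,4,5,6}:4
  start at 0(d): 4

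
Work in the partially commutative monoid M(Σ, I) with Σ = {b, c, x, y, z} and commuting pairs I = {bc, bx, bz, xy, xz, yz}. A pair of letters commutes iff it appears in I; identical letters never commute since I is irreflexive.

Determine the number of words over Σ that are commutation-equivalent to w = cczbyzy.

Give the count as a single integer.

drop 0:c onto floor
drop 1:c onto {0:c}
drop 2:z onto {1:c}
drop 3:b onto floor
drop 4:y onto {1:c, 3:b}
drop 5:z onto {2:z}
drop 6:y onto {4:y}
ground layer = {0:c, 3:b}
drop-orders for the pieces not yet dropped (sum over which currently-grounded one goes next):
  1 to go: {5} 1  {6} 1
  2 to go: {2,5} 1  {4,6} 1  {5,6} 2
  3 to go: {2,5,6} 3  {3,4,6} 1  {4,5,6} 3
  4 to go: {2,4,5,6} 6  {3,4,5,6} 4
  5 to go: {1,2,4,5,6} 6  {2,3,4,5,6} 10
  if 0:c drops first: 16 orders
  if 3:b drops first: 6 orders
heap linearizations: 22

22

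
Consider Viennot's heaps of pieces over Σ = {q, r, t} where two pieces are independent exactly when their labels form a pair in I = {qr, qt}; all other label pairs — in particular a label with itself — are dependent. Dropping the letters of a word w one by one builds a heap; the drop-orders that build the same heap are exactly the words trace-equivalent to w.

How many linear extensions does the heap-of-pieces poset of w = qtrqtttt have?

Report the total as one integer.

#0=q has no predecessor
#1=t has no predecessor
#2=r depends on [1:t]
#3=q depends on [0:q]
#4=t depends on [2:r]
#5=t depends on [4:t]
#6=t depends on [5:t]
#7=t depends on [6:t]
sources: [0:q, 1:t]
N(rest) = Σ N(rest − s) over sources s of rest; N(one piece) = 1:
  size 1 → [3]=1  [7]=1
  size 2 → [0,3]=1  [3,7]=2  [6,7]=1
  size 3 → [0,3,7]=3  [3,6,7]=3  [5,6,7]=1
  size 4 → [0,3,6,7]=6  [3,5,6,7]=4  [4,5,6,7]=1
  size 5 → [0,3,5,6,7]=10  [2,4,5,6,7]=1  [3,4,5,6,7]=5
  size 6 → [0,3,4,5,6,7]=15  [1,2,4,5,6,7]=1  [2,3,4,5,6,7]=6
  first=0(q) contributes 7
  first=1(t) contributes 21
|[w]| = 28

28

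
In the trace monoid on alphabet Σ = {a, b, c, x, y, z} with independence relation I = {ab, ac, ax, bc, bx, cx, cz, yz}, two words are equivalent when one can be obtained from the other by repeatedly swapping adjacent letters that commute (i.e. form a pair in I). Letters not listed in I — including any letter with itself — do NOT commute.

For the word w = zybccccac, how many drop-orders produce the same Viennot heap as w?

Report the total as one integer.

154

0(z) covers ∅
1(y) covers ∅
2(b) covers 0:z, 1:y
3(c) covers 1:y
4(c) covers 3:c
5(c) covers 4:c
6(c) covers 5:c
7(a) covers 0:z, 1:y
8(c) covers 6:c
floor of heap: 0:z, 1:y
completions by unplaced set U, small U first (add the entries for U minus each lowest piece of U):
  |U|=1: {2}:1  {7}:1  {8}:1
  |U|=2: {2,7}:2  {2,8}:2  {6,8}:1  {7,8}:2
  |U|=3: {0,2,7}:2  {2,6,8}:3  {2,7,8}:6  {5,6,8}:1  {6,7,8}:3
  |U|=4: {0,2,7,8}:8  {2,5,6,8}:4  {2,6,7,8}:12  {4,5,6,8}:1  {5,6,7,8}:4
  |U|=5: {0,2,6,7,8}:20  {2,4,5,6,8}:5  {2,5,6,7,8}:20  {3,4,5,6,8}:1  {4,5,6,7,8}:5
  |U|=6: {0,2,5,6,7,8}:40  {2,3,4,5,6,8}:6  {2,4,5,6,7,8}:30  {3,4,5,6,7,8}:6
  |U|=7: {0,2,4,5,6,7,8}:70  {2,3,4,5,6,7,8}:42
  start at 0(z): 42
  start at 1(y): 112
sum over floor = 154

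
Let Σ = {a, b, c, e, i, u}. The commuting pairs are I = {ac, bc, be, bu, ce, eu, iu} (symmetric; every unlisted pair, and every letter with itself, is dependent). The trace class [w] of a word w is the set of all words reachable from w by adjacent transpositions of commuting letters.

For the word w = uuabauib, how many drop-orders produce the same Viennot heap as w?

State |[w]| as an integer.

#0=u has no predecessor
#1=u depends on [0:u]
#2=a depends on [1:u]
#3=b depends on [2:a]
#4=a depends on [3:b]
#5=u depends on [4:a]
#6=i depends on [4:a]
#7=b depends on [6:i]
sources: [0:u]
N(rest) = Σ N(rest − s) over sources s of rest; N(one piece) = 1:
  size 1 → [5]=1  [7]=1
  size 2 → [5,7]=2  [6,7]=1
  size 3 → [5,6,7]=3
  size 4 → [4,5,6,7]=3
  size 5 → [3,4,5,6,7]=3
  size 6 → [2,3,4,5,6,7]=3
  first=0(u) contributes 3

3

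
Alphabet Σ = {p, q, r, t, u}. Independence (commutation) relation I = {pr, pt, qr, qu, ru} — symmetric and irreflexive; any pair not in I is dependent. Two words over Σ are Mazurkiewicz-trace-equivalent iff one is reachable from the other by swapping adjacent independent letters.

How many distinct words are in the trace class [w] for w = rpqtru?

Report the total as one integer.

6

piece 0:r — minimal
piece 1:p — minimal
piece 2:q rests on {1:p}
piece 3:t rests on {0:r, 2:q}
piece 4:r rests on {3:t}
piece 5:u rests on {3:t}
minimal pieces: {0:r, 1:p}
ways to finish when only these pieces remain (= sum over removing one remaining piece with nothing left below it):
  1 left: {4}→1  {5}→1
  2 left: {4,5}→2
  3 left: {3,4,5}→2
  4 left: {0,3,4,5}→2  {2,3,4,5}→2
  placing 0:r first → 2 extensions
  placing 1:p first → 4 extensions
total linear extensions = 6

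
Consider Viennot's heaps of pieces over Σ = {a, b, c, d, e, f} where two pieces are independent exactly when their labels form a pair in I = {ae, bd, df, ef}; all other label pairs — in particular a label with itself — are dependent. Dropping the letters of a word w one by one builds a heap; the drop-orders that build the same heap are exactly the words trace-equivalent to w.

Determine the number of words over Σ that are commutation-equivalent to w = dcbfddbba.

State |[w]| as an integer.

drop 0:d onto floor
drop 1:c onto {0:d}
drop 2:b onto {1:c}
drop 3:f onto {2:b}
drop 4:d onto {1:c}
drop 5:d onto {4:d}
drop 6:b onto {3:f}
drop 7:b onto {6:b}
drop 8:a onto {5:d, 7:b}
ground layer = {0:d}
drop-orders for the pieces not yet dropped (sum over which currently-grounded one goes next):
  1 to go: {8} 1
  2 to go: {5,8} 1  {7,8} 1
  3 to go: {4,5,8} 1  {5,7,8} 2  {6,7,8} 1
  4 to go: {3,6,7,8} 1  {4,5,7,8} 3  {5,6,7,8} 3
  5 to go: {2,3,6,7,8} 1  {3,5,6,7,8} 4  {4,5,6,7,8} 6
  6 to go: {2,3,5,6,7,8} 5  {3,4,5,6,7,8} 10
  7 to go: {2,3,4,5,6,7,8} 15
  if 0:d drops first: 15 orders

15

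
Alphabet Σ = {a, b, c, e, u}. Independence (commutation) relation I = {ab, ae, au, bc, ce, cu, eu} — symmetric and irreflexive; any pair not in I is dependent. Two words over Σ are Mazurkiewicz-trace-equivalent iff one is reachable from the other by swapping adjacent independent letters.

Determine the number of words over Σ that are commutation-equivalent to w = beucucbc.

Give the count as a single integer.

168

drop 0:b onto floor
drop 1:e onto {0:b}
drop 2:u onto {0:b}
drop 3:c onto floor
drop 4:u onto {2:u}
drop 5:c onto {3:c}
drop 6:b onto {1:e, 4:u}
drop 7:c onto {5:c}
ground layer = {0:b, 3:c}
drop-orders for the pieces not yet dropped (sum over which currently-grounded one goes next):
  1 to go: {6} 1  {7} 1
  2 to go: {1,6} 1  {4,6} 1  {5,7} 1  {6,7} 2
  3 to go: {1,4,6} 2  {1,6,7} 3  {2,4,6} 1  {3,5,7} 1  {4,6,7} 3  {5,6,7} 3
  4 to go: {1,2,4,6} 3  {1,4,6,7} 8  {1,5,6,7} 6  {2,4,6,7} 4  {3,5,6,7} 4  {4,5,6,7} 6
  5 to go: {0,1,2,4,6} 3  {1,2,4,6,7} 15  {1,3,5,6,7} 10  {1,4,5,6,7} 20  {2,4,5,6,7} 10  {3,4,5,6,7} 10
  6 to go: {0,1,2,4,6,7} 18  {1,2,4,5,6,7} 45  {1,3,4,5,6,7} 40  {2,3,4,5,6,7} 20
  if 0:b drops first: 105 orders
  if 3:c drops first: 63 orders
heap linearizations: 168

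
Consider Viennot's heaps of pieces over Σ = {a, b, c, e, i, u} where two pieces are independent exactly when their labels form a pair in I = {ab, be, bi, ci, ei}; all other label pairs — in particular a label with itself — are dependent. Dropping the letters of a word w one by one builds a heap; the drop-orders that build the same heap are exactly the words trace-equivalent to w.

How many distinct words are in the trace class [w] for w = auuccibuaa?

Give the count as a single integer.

4

piece 0:a — minimal
piece 1:u rests on {0:a}
piece 2:u rests on {1:u}
piece 3:c rests on {2:u}
piece 4:c rests on {3:c}
piece 5:i rests on {2:u}
piece 6:b rests on {4:c}
piece 7:u rests on {5:i, 6:b}
piece 8:a rests on {7:u}
piece 9:a rests on {8:a}
minimal pieces: {0:a}
ways to finish when only these pieces remain (= sum over removing one remaining piece with nothing left below it):
  1 left: {9}→1
  2 left: {8,9}→1
  3 left: {7,8,9}→1
  4 left: {5,7,8,9}→1  {6,7,8,9}→1
  5 left: {4,6,7,8,9}→1  {5,6,7,8,9}→2
  6 left: {3,4,6,7,8,9}→1  {4,5,6,7,8,9}→3
  7 left: {3,4,5,6,7,8,9}→4
  8 left: {2,3,4,5,6,7,8,9}→4
  placing 0:a first → 4 extensions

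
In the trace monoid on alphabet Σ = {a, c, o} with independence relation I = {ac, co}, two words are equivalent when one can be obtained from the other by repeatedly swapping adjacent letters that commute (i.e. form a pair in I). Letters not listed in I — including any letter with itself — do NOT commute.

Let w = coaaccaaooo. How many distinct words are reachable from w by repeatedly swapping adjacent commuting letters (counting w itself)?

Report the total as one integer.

165

#0=c has no predecessor
#1=o has no predecessor
#2=a depends on [1:o]
#3=a depends on [2:a]
#4=c depends on [0:c]
#5=c depends on [4:c]
#6=a depends on [3:a]
#7=a depends on [6:a]
#8=o depends on [7:a]
#9=o depends on [8:o]
#10=o depends on [9:o]
sources: [0:c, 1:o]
N(rest) = Σ N(rest − s) over sources s of rest; N(one piece) = 1:
  size 1 → [5]=1  [10]=1
  size 2 → [4,5]=1  [5,10]=2  [9,10]=1
  size 3 → [0,4,5]=1  [4,5,10]=3  [5,9,10]=3  [8,9,10]=1
  size 4 → [0,4,5,10]=4  [4,5,9,10]=6  [5,8,9,10]=4  [7,8,9,10]=1
  size 5 → [0,4,5,9,10]=10  [4,5,8,9,10]=10  [5,7,8,9,10]=5  [6,7,8,9,10]=1
  size 6 → [0,4,5,8,9,10]=20  [3,6,7,8,9,10]=1  [4,5,7,8,9,10]=15  [5,6,7,8,9,10]=6
  size 7 → [0,4,5,7,8,9,10]=35  [2,3,6,7,8,9,10]=1  [3,5,6,7,8,9,10]=7  [4,5,6,7,8,9,10]=21
  size 8 → [0,4,5,6,7,8,9,10]=56  [1,2,3,6,7,8,9,10]=1  [2,3,5,6,7,8,9,10]=8  [3,4,5,6,7,8,9,10]=28
  size 9 → [0,3,4,5,6,7,8,9,10]=84  [1,2,3,5,6,7,8,9,10]=9  [2,3,4,5,6,7,8,9,10]=36
  first=0(c) contributes 45
  first=1(o) contributes 120
|[w]| = 165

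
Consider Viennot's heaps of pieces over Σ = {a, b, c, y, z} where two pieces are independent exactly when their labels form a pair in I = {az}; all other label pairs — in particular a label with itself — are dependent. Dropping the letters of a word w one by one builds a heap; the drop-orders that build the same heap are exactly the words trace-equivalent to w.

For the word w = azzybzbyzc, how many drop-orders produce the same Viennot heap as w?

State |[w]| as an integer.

3

#0=a has no predecessor
#1=z has no predecessor
#2=z depends on [1:z]
#3=y depends on [0:a, 2:z]
#4=b depends on [3:y]
#5=z depends on [4:b]
#6=b depends on [5:z]
#7=y depends on [6:b]
#8=z depends on [7:y]
#9=c depends on [8:z]
sources: [0:a, 1:z]
N(rest) = Σ N(rest − s) over sources s of rest; N(one piece) = 1:
  size 1 → [9]=1
  size 2 → [8,9]=1
  size 3 → [7,8,9]=1
  size 4 → [6,7,8,9]=1
  size 5 → [5,6,7,8,9]=1
  size 6 → [4,5,6,7,8,9]=1
  size 7 → [3,4,5,6,7,8,9]=1
  size 8 → [0,3,4,5,6,7,8,9]=1  [2,3,4,5,6,7,8,9]=1
  first=0(a) contributes 1
  first=1(z) contributes 2
|[w]| = 3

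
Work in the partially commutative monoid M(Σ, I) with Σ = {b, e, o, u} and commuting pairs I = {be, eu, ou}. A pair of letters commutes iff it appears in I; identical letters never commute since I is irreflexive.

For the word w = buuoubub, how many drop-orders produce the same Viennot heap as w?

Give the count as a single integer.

4

drop 0:b onto floor
drop 1:u onto {0:b}
drop 2:u onto {1:u}
drop 3:o onto {0:b}
drop 4:u onto {2:u}
drop 5:b onto {3:o, 4:u}
drop 6:u onto {5:b}
drop 7:b onto {6:u}
ground layer = {0:b}
drop-orders for the pieces not yet dropped (sum over which currently-grounded one goes next):
  1 to go: {7} 1
  2 to go: {6,7} 1
  3 to go: {5,6,7} 1
  4 to go: {3,5,6,7} 1  {4,5,6,7} 1
  5 to go: {2,4,5,6,7} 1  {3,4,5,6,7} 2
  6 to go: {1,2,4,5,6,7} 1  {2,3,4,5,6,7} 3
  if 0:b drops first: 4 orders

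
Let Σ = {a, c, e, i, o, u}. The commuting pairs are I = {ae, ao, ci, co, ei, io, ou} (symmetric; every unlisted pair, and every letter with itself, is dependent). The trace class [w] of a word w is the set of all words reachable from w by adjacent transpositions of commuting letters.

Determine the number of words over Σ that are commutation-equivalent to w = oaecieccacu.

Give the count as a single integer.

0(o) covers ∅
1(a) covers ∅
2(e) covers 0:o
3(c) covers 1:a, 2:e
4(i) covers 1:a
5(e) covers 3:c
6(c) covers 5:e
7(c) covers 6:c
8(a) covers 4:i, 7:c
9(c) covers 8:a
10(u) covers 9:c
floor of heap: 0:o, 1:a
completions by unplaced set U, small U first (add the entries for U minus each lowest piece of U):
  |U|=1: {10}:1
  |U|=2: {9,10}:1
  |U|=3: {8,9,10}:1
  |U|=4: {4,8,9,10}:1  {7,8,9,10}:1
  |U|=5: {4,7,8,9,10}:2  {6,7,8,9,10}:1
  |U|=6: {4,6,7,8,9,10}:3  {5,6,7,8,9,10}:1
  |U|=7: {3,5,6,7,8,9,10}:1  {4,5,6,7,8,9,10}:4
  |U|=8: {2,3,5,6,7,8,9,10}:1  {3,4,5,6,7,8,9,10}:5
  |U|=9: {0,2,3,5,6,7,8,9,10}:1  {1,3,4,5,6,7,8,9,10}:5  {2,3,4,5,6,7,8,9,10}:6
  start at 0(o): 11
  start at 1(a): 7
sum over floor = 18

18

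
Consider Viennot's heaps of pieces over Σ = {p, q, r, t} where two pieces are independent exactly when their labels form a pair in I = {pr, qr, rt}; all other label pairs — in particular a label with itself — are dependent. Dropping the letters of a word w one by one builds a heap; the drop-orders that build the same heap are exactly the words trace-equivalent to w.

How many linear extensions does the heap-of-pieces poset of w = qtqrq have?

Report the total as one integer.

0(q) covers ∅
1(t) covers 0:q
2(q) covers 1:t
3(r) covers ∅
4(q) covers 2:q
floor of heap: 0:q, 3:r
completions by unplaced set U, small U first (add the entries for U minus each lowest piece of U):
  |U|=1: {3}:1  {4}:1
  |U|=2: {2,4}:1  {3,4}:2
  |U|=3: {1,2,4}:1  {2,3,4}:3
  start at 0(q): 4
  start at 3(r): 1
sum over floor = 5

5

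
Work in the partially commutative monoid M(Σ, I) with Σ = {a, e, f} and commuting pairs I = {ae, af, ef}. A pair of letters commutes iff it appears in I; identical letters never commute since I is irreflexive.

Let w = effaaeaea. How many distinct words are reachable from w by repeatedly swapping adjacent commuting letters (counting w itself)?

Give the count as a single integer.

1260

drop 0:e onto floor
drop 1:f onto floor
drop 2:f onto {1:f}
drop 3:a onto floor
drop 4:a onto {3:a}
drop 5:e onto {0:e}
drop 6:a onto {4:a}
drop 7:e onto {5:e}
drop 8:a onto {6:a}
ground layer = {0:e, 1:f, 3:a}
drop-orders for the pieces not yet dropped (sum over which currently-grounded one goes next):
  1 to go: {2} 1  {7} 1  {8} 1
  2 to go: {1,2} 1  {2,7} 2  {2,8} 2  {5,7} 1  {6,8} 1  {7,8} 2
  3 to go: {0,5,7} 1  {1,2,7} 3  {1,2,8} 3  {2,5,7} 3  {2,6,8} 3  {2,7,8} 6  {4,6,8} 1  {5,7,8} 3  {6,7,8} 3
  4 to go: {0,2,5,7} 4  {0,5,7,8} 4  {1,2,5,7} 6  {1,2,6,8} 6  {1,2,7,8} 12  {2,4,6,8} 4  {2,5,7,8} 12  {2,6,7,8} 12  {3,4,6,8} 1  {4,6,7,8} 4  {5,6,7,8} 6
  5 to go: {0,1,2,5,7} 10  {0,2,5,7,8} 20  {0,5,6,7,8} 10  {1,2,4,6,8} 10  {1,2,5,7,8} 30  {1,2,6,7,8} 30  {2,3,4,6,8} 5  {2,4,6,7,8} 20  {2,5,6,7,8} 30  {3,4,6,7,8} 5  {4,5,6,7,8} 10
  6 to go: {0,1,2,5,7,8} 60  {0,2,5,6,7,8} 60  {0,4,5,6,7,8} 20  {1,2,3,4,6,8} 15  {1,2,4,6,7,8} 60  {1,2,5,6,7,8} 90  {2,3,4,6,7,8} 30  {2,4,5,6,7,8} 60  {3,4,5,6,7,8} 15
  7 to go: {0,1,2,5,6,7,8} 210  {0,2,4,5,6,7,8} 140  {0,3,4,5,6,7,8} 35  {1,2,3,4,6,7,8} 105  {1,2,4,5,6,7,8} 210  {2,3,4,5,6,7,8} 105
  if 0:e drops first: 420 orders
  if 1:f drops first: 280 orders
  if 3:a drops first: 560 orders
heap linearizations: 1260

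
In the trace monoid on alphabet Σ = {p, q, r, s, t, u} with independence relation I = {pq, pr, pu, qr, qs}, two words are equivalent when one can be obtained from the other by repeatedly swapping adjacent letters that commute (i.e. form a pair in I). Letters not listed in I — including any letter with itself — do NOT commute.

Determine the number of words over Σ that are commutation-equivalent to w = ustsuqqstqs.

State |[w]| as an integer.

piece 0:u — minimal
piece 1:s rests on {0:u}
piece 2:t rests on {1:s}
piece 3:s rests on {2:t}
piece 4:u rests on {3:s}
piece 5:q rests on {4:u}
piece 6:q rests on {5:q}
piece 7:s rests on {4:u}
piece 8:t rests on {6:q, 7:s}
piece 9:q rests on {8:t}
piece 10:s rests on {8:t}
minimal pieces: {0:u}
ways to finish when only these pieces remain (= sum over removing one remaining piece with nothing left below it):
  1 left: {9}→1  {10}→1
  2 left: {9,10}→2
  3 left: {8,9,10}→2
  4 left: {6,8,9,10}→2  {7,8,9,10}→2
  5 left: {5,6,8,9,10}→2  {6,7,8,9,10}→4
  6 left: {5,6,7,8,9,10}→6
  7 left: {4,5,6,7,8,9,10}→6
  8 left: {3,4,5,6,7,8,9,10}→6
  9 left: {2,3,4,5,6,7,8,9,10}→6
  placing 0:u first → 6 extensions

6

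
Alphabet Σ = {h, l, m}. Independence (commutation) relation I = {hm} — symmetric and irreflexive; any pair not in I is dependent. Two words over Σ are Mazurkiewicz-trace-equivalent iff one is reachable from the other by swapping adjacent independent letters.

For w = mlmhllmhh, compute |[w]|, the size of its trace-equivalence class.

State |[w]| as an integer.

#0=m has no predecessor
#1=l depends on [0:m]
#2=m depends on [1:l]
#3=h depends on [1:l]
#4=l depends on [2:m, 3:h]
#5=l depends on [4:l]
#6=m depends on [5:l]
#7=h depends on [5:l]
#8=h depends on [7:h]
sources: [0:m]
N(rest) = Σ N(rest − s) over sources s of rest; N(one piece) = 1:
  size 1 → [6]=1  [8]=1
  size 2 → [6,8]=2  [7,8]=1
  size 3 → [6,7,8]=3
  size 4 → [5,6,7,8]=3
  size 5 → [4,5,6,7,8]=3
  size 6 → [2,4,5,6,7,8]=3  [3,4,5,6,7,8]=3
  size 7 → [2,3,4,5,6,7,8]=6
  first=0(m) contributes 6

6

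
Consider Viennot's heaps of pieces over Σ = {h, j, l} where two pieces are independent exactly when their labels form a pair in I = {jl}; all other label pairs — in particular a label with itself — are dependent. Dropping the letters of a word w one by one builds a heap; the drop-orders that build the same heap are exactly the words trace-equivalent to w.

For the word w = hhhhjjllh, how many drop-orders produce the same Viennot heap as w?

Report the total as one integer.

6

#0=h has no predecessor
#1=h depends on [0:h]
#2=h depends on [1:h]
#3=h depends on [2:h]
#4=j depends on [3:h]
#5=j depends on [4:j]
#6=l depends on [3:h]
#7=l depends on [6:l]
#8=h depends on [5:j, 7:l]
sources: [0:h]
N(rest) = Σ N(rest − s) over sources s of rest; N(one piece) = 1:
  size 1 → [8]=1
  size 2 → [5,8]=1  [7,8]=1
  size 3 → [4,5,8]=1  [5,7,8]=2  [6,7,8]=1
  size 4 → [4,5,7,8]=3  [5,6,7,8]=3
  size 5 → [4,5,6,7,8]=6
  size 6 → [3,4,5,6,7,8]=6
  size 7 → [2,3,4,5,6,7,8]=6
  first=0(h) contributes 6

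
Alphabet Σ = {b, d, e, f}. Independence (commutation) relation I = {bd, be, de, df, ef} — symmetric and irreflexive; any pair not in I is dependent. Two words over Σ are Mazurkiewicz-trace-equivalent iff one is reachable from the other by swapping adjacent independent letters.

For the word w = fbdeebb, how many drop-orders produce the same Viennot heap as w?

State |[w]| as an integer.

piece 0:f — minimal
piece 1:b rests on {0:f}
piece 2:d — minimal
piece 3:e — minimal
piece 4:e rests on {3:e}
piece 5:b rests on {1:b}
piece 6:b rests on {5:b}
minimal pieces: {0:f, 2:d, 3:e}
ways to finish when only these pieces remain (= sum over removing one remaining piece with nothing left below it):
  1 left: {2}→1  {4}→1  {6}→1
  2 left: {2,4}→2  {2,6}→2  {3,4}→1  {4,6}→2  {5,6}→1
  3 left: {1,5,6}→1  {2,3,4}→3  {2,4,6}→6  {2,5,6}→3  {3,4,6}→3  {4,5,6}→3
  4 left: {0,1,5,6}→1  {1,2,5,6}→4  {1,4,5,6}→4  {2,3,4,6}→12  {2,4,5,6}→12  {3,4,5,6}→6
  5 left: {0,1,2,5,6}→5  {0,1,4,5,6}→5  {1,2,4,5,6}→20  {1,3,4,5,6}→10  {2,3,4,5,6}→30
  placing 0:f first → 60 extensions
  placing 2:d first → 15 extensions
  placing 3:e first → 30 extensions
total linear extensions = 105

105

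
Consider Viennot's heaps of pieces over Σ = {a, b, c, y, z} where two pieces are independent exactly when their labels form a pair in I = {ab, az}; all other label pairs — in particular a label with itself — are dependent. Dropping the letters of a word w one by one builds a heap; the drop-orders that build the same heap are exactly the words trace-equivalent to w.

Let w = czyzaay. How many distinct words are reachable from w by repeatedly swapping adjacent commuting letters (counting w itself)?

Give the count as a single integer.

3

0(c) covers ∅
1(z) covers 0:c
2(y) covers 1:z
3(z) covers 2:y
4(a) covers 2:y
5(a) covers 4:a
6(y) covers 3:z, 5:a
floor of heap: 0:c
completions by unplaced set U, small U first (add the entries for U minus each lowest piece of U):
  |U|=1: {6}:1
  |U|=2: {3,6}:1  {5,6}:1
  |U|=3: {3,5,6}:2  {4,5,6}:1
  |U|=4: {3,4,5,6}:3
  |U|=5: {2,3,4,5,6}:3
  start at 0(c): 3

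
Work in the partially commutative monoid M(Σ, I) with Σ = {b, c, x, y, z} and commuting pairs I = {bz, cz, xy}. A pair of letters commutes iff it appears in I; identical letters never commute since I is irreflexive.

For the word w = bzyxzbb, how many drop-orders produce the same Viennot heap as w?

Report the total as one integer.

0(b) covers ∅
1(z) covers ∅
2(y) covers 0:b, 1:z
3(x) covers 0:b, 1:z
4(z) covers 2:y, 3:x
5(b) covers 2:y, 3:x
6(b) covers 5:b
floor of heap: 0:b, 1:z
completions by unplaced set U, small U first (add the entries for U minus each lowest piece of U):
  |U|=1: {4}:1  {6}:1
  |U|=2: {4,6}:2  {5,6}:1
  |U|=3: {4,5,6}:3
  |U|=4: {2,4,5,6}:3  {3,4,5,6}:3
  |U|=5: {2,3,4,5,6}:6
  start at 0(b): 6
  start at 1(z): 6
sum over floor = 12

12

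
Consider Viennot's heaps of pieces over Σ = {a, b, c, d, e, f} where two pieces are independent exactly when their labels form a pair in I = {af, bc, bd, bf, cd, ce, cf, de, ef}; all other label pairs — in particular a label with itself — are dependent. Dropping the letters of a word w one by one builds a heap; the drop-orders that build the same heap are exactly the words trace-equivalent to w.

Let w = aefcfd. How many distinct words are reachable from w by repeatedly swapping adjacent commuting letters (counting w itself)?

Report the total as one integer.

38

0(a) covers ∅
1(e) covers 0:a
2(f) covers ∅
3(c) covers 0:a
4(f) covers 2:f
5(d) covers 0:a, 4:f
floor of heap: 0:a, 2:f
completions by unplaced set U, small U first (add the entries for U minus each lowest piece of U):
  |U|=1: {1}:1  {3}:1  {5}:1
  |U|=2: {1,3}:2  {1,5}:2  {3,5}:2  {4,5}:1
  |U|=3: {1,3,5}:6  {1,4,5}:3  {2,4,5}:1  {3,4,5}:3
  |U|=4: {0,1,3,5}:6  {1,2,4,5}:4  {1,3,4,5}:12  {2,3,4,5}:4
  start at 0(a): 20
  start at 2(f): 18
sum over floor = 38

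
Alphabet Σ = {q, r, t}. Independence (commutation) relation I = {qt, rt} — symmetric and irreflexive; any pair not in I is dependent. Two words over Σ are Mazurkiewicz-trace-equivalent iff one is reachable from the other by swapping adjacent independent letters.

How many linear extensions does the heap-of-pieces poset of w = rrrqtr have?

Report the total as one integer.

piece 0:r — minimal
piece 1:r rests on {0:r}
piece 2:r rests on {1:r}
piece 3:q rests on {2:r}
piece 4:t — minimal
piece 5:r rests on {3:q}
minimal pieces: {0:r, 4:t}
ways to finish when only these pieces remain (= sum over removing one remaining piece with nothing left below it):
  1 left: {4}→1  {5}→1
  2 left: {3,5}→1  {4,5}→2
  3 left: {2,3,5}→1  {3,4,5}→3
  4 left: {1,2,3,5}→1  {2,3,4,5}→4
  placing 0:r first → 5 extensions
  placing 4:t first → 1 extensions
total linear extensions = 6

6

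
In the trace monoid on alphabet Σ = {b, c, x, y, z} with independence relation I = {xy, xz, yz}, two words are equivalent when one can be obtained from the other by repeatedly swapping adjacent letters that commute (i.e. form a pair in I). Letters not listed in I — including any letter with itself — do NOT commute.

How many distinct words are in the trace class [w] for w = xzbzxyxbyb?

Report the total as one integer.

piece 0:x — minimal
piece 1:z — minimal
piece 2:b rests on {0:x, 1:z}
piece 3:z rests on {2:b}
piece 4:x rests on {2:b}
piece 5:y rests on {2:b}
piece 6:x rests on {4:x}
piece 7:b rests on {3:z, 5:y, 6:x}
piece 8:y rests on {7:b}
piece 9:b rests on {8:y}
minimal pieces: {0:x, 1:z}
ways to finish when only these pieces remain (= sum over removing one remaining piece with nothing left below it):
  1 left: {9}→1
  2 left: {8,9}→1
  3 left: {7,8,9}→1
  4 left: {3,7,8,9}→1  {5,7,8,9}→1  {6,7,8,9}→1
  5 left: {3,5,7,8,9}→2  {3,6,7,8,9}→2  {4,6,7,8,9}→1  {5,6,7,8,9}→2
  6 left: {3,4,6,7,8,9}→3  {3,5,6,7,8,9}→6  {4,5,6,7,8,9}→3
  7 left: {3,4,5,6,7,8,9}→12
  8 left: {2,3,4,5,6,7,8,9}→12
  placing 0:x first → 12 extensions
  placing 1:z first → 12 extensions
total linear extensions = 24

24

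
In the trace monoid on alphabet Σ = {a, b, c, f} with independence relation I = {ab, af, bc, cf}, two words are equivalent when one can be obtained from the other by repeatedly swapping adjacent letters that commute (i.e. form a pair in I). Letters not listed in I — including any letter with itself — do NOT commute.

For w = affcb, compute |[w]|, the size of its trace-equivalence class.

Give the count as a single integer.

piece 0:a — minimal
piece 1:f — minimal
piece 2:f rests on {1:f}
piece 3:c rests on {0:a}
piece 4:b rests on {2:f}
minimal pieces: {0:a, 1:f}
ways to finish when only these pieces remain (= sum over removing one remaining piece with nothing left below it):
  1 left: {3}→1  {4}→1
  2 left: {0,3}→1  {2,4}→1  {3,4}→2
  3 left: {0,3,4}→3  {1,2,4}→1  {2,3,4}→3
  placing 0:a first → 4 extensions
  placing 1:f first → 6 extensions
total linear extensions = 10

10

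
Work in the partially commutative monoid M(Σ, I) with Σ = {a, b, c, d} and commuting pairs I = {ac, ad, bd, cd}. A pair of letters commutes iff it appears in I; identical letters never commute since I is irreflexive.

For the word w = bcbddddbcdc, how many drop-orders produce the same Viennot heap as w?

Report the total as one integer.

462

#0=b has no predecessor
#1=c depends on [0:b]
#2=b depends on [1:c]
#3=d has no predecessor
#4=d depends on [3:d]
#5=d depends on [4:d]
#6=d depends on [5:d]
#7=b depends on [2:b]
#8=c depends on [7:b]
#9=d depends on [6:d]
#10=c depends on [8:c]
sources: [0:b, 3:d]
N(rest) = Σ N(rest − s) over sources s of rest; N(one piece) = 1:
  size 1 → [9]=1  [10]=1
  size 2 → [6,9]=1  [8,10]=1  [9,10]=2
  size 3 → [5,6,9]=1  [6,9,10]=3  [7,8,10]=1  [8,9,10]=3
  size 4 → [2,7,8,10]=1  [4,5,6,9]=1  [5,6,9,10]=4  [6,8,9,10]=6  [7,8,9,10]=4
  size 5 → [1,2,7,8,10]=1  [2,7,8,9,10]=5  [3,4,5,6,9]=1  [4,5,6,9,10]=5  [5,6,8,9,10]=10  [6,7,8,9,10]=10
  size 6 → [0,1,2,7,8,10]=1  [1,2,7,8,9,10]=6  [2,6,7,8,9,10]=15  [3,4,5,6,9,10]=6  [4,5,6,8,9,10]=15  [5,6,7,8,9,10]=20
  size 7 → [0,1,2,7,8,9,10]=7  [1,2,6,7,8,9,10]=21  [2,5,6,7,8,9,10]=35  [3,4,5,6,8,9,10]=21  [4,5,6,7,8,9,10]=35
  size 8 → [0,1,2,6,7,8,9,10]=28  [1,2,5,6,7,8,9,10]=56  [2,4,5,6,7,8,9,10]=70  [3,4,5,6,7,8,9,10]=56
  size 9 → [0,1,2,5,6,7,8,9,10]=84  [1,2,4,5,6,7,8,9,10]=126  [2,3,4,5,6,7,8,9,10]=126
  first=0(b) contributes 252
  first=3(d) contributes 210
|[w]| = 462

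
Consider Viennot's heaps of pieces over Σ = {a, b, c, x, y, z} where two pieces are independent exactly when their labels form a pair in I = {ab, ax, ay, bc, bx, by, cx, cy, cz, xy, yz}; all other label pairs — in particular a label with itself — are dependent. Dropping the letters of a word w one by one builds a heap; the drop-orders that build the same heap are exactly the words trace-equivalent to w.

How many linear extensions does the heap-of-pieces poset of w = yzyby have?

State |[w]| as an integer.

drop 0:y onto floor
drop 1:z onto floor
drop 2:y onto {0:y}
drop 3:b onto {1:z}
drop 4:y onto {2:y}
ground layer = {0:y, 1:z}
drop-orders for the pieces not yet dropped (sum over which currently-grounded one goes next):
  1 to go: {3} 1  {4} 1
  2 to go: {1,3} 1  {2,4} 1  {3,4} 2
  3 to go: {0,2,4} 1  {1,3,4} 3  {2,3,4} 3
  if 0:y drops first: 6 orders
  if 1:z drops first: 4 orders
heap linearizations: 10

10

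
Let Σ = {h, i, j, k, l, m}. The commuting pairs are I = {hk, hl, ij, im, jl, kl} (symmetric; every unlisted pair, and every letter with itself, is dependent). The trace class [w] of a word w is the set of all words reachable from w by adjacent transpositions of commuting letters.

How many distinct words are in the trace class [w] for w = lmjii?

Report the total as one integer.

6

0(l) covers ∅
1(m) covers 0:l
2(j) covers 1:m
3(i) covers 0:l
4(i) covers 3:i
floor of heap: 0:l
completions by unplaced set U, small U first (add the entries for U minus each lowest piece of U):
  |U|=1: {2}:1  {4}:1
  |U|=2: {1,2}:1  {2,4}:2  {3,4}:1
  |U|=3: {1,2,4}:3  {2,3,4}:3
  start at 0(l): 6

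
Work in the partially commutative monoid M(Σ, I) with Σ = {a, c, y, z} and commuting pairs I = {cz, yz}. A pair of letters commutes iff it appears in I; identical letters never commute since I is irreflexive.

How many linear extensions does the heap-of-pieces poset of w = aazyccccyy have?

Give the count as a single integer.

8

#0=a has no predecessor
#1=a depends on [0:a]
#2=z depends on [1:a]
#3=y depends on [1:a]
#4=c depends on [3:y]
#5=c depends on [4:c]
#6=c depends on [5:c]
#7=c depends on [6:c]
#8=y depends on [7:c]
#9=y depends on [8:y]
sources: [0:a]
N(rest) = Σ N(rest − s) over sources s of rest; N(one piece) = 1:
  size 1 → [2]=1  [9]=1
  size 2 → [2,9]=2  [8,9]=1
  size 3 → [2,8,9]=3  [7,8,9]=1
  size 4 → [2,7,8,9]=4  [6,7,8,9]=1
  size 5 → [2,6,7,8,9]=5  [5,6,7,8,9]=1
  size 6 → [2,5,6,7,8,9]=6  [4,5,6,7,8,9]=1
  size 7 → [2,4,5,6,7,8,9]=7  [3,4,5,6,7,8,9]=1
  size 8 → [2,3,4,5,6,7,8,9]=8
  first=0(a) contributes 8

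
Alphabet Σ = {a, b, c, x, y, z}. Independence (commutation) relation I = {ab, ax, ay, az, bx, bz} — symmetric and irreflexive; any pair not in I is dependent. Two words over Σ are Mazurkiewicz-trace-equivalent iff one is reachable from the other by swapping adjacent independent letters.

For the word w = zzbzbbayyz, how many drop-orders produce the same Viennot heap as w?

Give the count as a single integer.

drop 0:z onto floor
drop 1:z onto {0:z}
drop 2:b onto floor
drop 3:z onto {1:z}
drop 4:b onto {2:b}
drop 5:b onto {4:b}
drop 6:a onto floor
drop 7:y onto {3:z, 5:b}
drop 8:y onto {7:y}
drop 9:z onto {8:y}
ground layer = {0:z, 2:b, 6:a}
drop-orders for the pieces not yet dropped (sum over which currently-grounded one goes next):
  1 to go: {6} 1  {9} 1
  2 to go: {6,9} 2  {8,9} 1
  3 to go: {6,8,9} 3  {7,8,9} 1
  4 to go: {3,7,8,9} 1  {5,7,8,9} 1  {6,7,8,9} 4
  5 to go: {1,3,7,8,9} 1  {3,5,7,8,9} 2  {3,6,7,8,9} 5  {4,5,7,8,9} 1  {5,6,7,8,9} 5
  6 to go: {0,1,3,7,8,9} 1  {1,3,5,7,8,9} 3  {1,3,6,7,8,9} 6  {2,4,5,7,8,9} 1  {3,4,5,7,8,9} 3  {3,5,6,7,8,9} 12  {4,5,6,7,8,9} 6
  7 to go: {0,1,3,5,7,8,9} 4  {0,1,3,6,7,8,9} 7  {1,3,4,5,7,8,9} 6  {1,3,5,6,7,8,9} 21  {2,3,4,5,7,8,9} 4  {2,4,5,6,7,8,9} 7  {3,4,5,6,7,8,9} 21
  8 to go: {0,1,3,4,5,7,8,9} 10  {0,1,3,5,6,7,8,9} 32  {1,2,3,4,5,7,8,9} 10  {1,3,4,5,6,7,8,9} 48  {2,3,4,5,6,7,8,9} 32
  if 0:z drops first: 90 orders
  if 2:b drops first: 90 orders
  if 6:a drops first: 20 orders
heap linearizations: 200

200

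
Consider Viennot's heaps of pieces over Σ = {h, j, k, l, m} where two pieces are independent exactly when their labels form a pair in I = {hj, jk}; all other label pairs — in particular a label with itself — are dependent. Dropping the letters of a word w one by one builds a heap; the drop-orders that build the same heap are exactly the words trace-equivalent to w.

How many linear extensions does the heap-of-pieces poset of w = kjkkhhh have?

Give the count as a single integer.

7

0(k) covers ∅
1(j) covers ∅
2(k) covers 0:k
3(k) covers 2:k
4(h) covers 3:k
5(h) covers 4:h
6(h) covers 5:h
floor of heap: 0:k, 1:j
completions by unplaced set U, small U first (add the entries for U minus each lowest piece of U):
  |U|=1: {1}:1  {6}:1
  |U|=2: {1,6}:2  {5,6}:1
  |U|=3: {1,5,6}:3  {4,5,6}:1
  |U|=4: {1,4,5,6}:4  {3,4,5,6}:1
  |U|=5: {1,3,4,5,6}:5  {2,3,4,5,6}:1
  start at 0(k): 6
  start at 1(j): 1
sum over floor = 7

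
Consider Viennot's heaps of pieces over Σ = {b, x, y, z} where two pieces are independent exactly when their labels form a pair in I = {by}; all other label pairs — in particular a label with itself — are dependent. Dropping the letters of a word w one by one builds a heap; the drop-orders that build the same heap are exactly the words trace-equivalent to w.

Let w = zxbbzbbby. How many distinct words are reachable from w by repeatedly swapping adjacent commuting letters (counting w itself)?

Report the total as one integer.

piece 0:z — minimal
piece 1:x rests on {0:z}
piece 2:b rests on {1:x}
piece 3:b rests on {2:b}
piece 4:z rests on {3:b}
piece 5:b rests on {4:z}
piece 6:b rests on {5:b}
piece 7:b rests on {6:b}
piece 8:y rests on {4:z}
minimal pieces: {0:z}
ways to finish when only these pieces remain (= sum over removing one remaining piece with nothing left below it):
  1 left: {7}→1  {8}→1
  2 left: {6,7}→1  {7,8}→2
  3 left: {5,6,7}→1  {6,7,8}→3
  4 left: {5,6,7,8}→4
  5 left: {4,5,6,7,8}→4
  6 left: {3,4,5,6,7,8}→4
  7 left: {2,3,4,5,6,7,8}→4
  placing 0:z first → 4 extensions

4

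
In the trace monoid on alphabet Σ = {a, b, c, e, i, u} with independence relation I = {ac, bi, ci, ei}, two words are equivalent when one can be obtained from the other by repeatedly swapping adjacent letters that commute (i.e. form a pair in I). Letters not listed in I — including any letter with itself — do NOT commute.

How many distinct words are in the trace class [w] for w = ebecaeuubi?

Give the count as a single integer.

#0=e has no predecessor
#1=b depends on [0:e]
#2=e depends on [1:b]
#3=c depends on [2:e]
#4=a depends on [2:e]
#5=e depends on [3:c, 4:a]
#6=u depends on [5:e]
#7=u depends on [6:u]
#8=b depends on [7:u]
#9=i depends on [7:u]
sources: [0:e]
N(rest) = Σ N(rest − s) over sources s of rest; N(one piece) = 1:
  size 1 → [8]=1  [9]=1
  size 2 → [8,9]=2
  size 3 → [7,8,9]=2
  size 4 → [6,7,8,9]=2
  size 5 → [5,6,7,8,9]=2
  size 6 → [3,5,6,7,8,9]=2  [4,5,6,7,8,9]=2
  size 7 → [3,4,5,6,7,8,9]=4
  size 8 → [2,3,4,5,6,7,8,9]=4
  first=0(e) contributes 4

4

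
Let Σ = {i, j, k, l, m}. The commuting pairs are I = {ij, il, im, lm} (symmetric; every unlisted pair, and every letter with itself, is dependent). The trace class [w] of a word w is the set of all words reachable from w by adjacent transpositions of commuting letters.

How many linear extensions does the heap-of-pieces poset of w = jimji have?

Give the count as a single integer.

0(j) covers ∅
1(i) covers ∅
2(m) covers 0:j
3(j) covers 2:m
4(i) covers 1:i
floor of heap: 0:j, 1:i
completions by unplaced set U, small U first (add the entries for U minus each lowest piece of U):
  |U|=1: {3}:1  {4}:1
  |U|=2: {1,4}:1  {2,3}:1  {3,4}:2
  |U|=3: {0,2,3}:1  {1,3,4}:3  {2,3,4}:3
  start at 0(j): 6
  start at 1(i): 4
sum over floor = 10

10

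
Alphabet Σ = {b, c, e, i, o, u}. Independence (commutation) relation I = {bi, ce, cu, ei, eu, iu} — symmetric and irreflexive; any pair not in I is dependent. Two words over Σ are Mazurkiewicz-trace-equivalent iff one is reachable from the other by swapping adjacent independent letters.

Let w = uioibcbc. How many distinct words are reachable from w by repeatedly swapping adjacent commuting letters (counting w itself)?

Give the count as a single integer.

4

piece 0:u — minimal
piece 1:i — minimal
piece 2:o rests on {0:u, 1:i}
piece 3:i rests on {2:o}
piece 4:b rests on {2:o}
piece 5:c rests on {3:i, 4:b}
piece 6:b rests on {5:c}
piece 7:c rests on {6:b}
minimal pieces: {0:u, 1:i}
ways to finish when only these pieces remain (= sum over removing one remaining piece with nothing left below it):
  1 left: {7}→1
  2 left: {6,7}→1
  3 left: {5,6,7}→1
  4 left: {3,5,6,7}→1  {4,5,6,7}→1
  5 left: {3,4,5,6,7}→2
  6 left: {2,3,4,5,6,7}→2
  placing 0:u first → 2 extensions
  placing 1:i first → 2 extensions
total linear extensions = 4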